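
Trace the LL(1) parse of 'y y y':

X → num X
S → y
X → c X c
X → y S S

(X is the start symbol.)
Stack is shown with the top on the left.

Stack    Input    Action
------------------------
X $      y y y $  output X → y S S
y S S $  y y y $  match 'y'
S S $    y y $    output S → y
y S $    y y $    match 'y'
S $      y $      output S → y
y $      y $      match 'y'
$        $        accept

The string is accepted.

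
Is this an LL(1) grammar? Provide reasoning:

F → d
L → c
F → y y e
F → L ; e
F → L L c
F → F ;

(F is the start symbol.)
No. Predict set conflict for F: { 'd' }

A grammar is LL(1) if for each non-terminal N with multiple productions, the predict sets of those productions are pairwise disjoint, where PREDICT(N → α) = (FIRST(α) \ {ε}) ∪ (FOLLOW(N) if α ⇒* ε).

Relevant sets:
  FIRST(L) = { 'c' }
  FIRST(F) = { 'c', 'd', 'y' }

For F:
  PREDICT(F → d) = { 'd' }
  PREDICT(F → y y e) = { 'y' }
  PREDICT(F → L ';' e) = { 'c' }
  PREDICT(F → L L c) = { 'c' }
  PREDICT(F → F ';') = { 'c', 'd', 'y' }
L has a single production, so nothing to check there.

Conflict found: Predict set conflict for F: { 'd' }
The grammar is NOT LL(1).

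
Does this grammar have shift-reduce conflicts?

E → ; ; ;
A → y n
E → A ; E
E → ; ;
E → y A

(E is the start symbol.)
A shift-reduce conflict occurs when an LR(0) state has both:
  - a complete (reduce) item [A → α .] (dot at the end), and
  - a shift item [B → β . c γ] (dot before a terminal).

Augment with E' → E and build the canonical LR(0) collection (I0 = CLOSURE({[E' → . E]}), then GOTO on every symbol after a dot until no new states appear). It has 12 states:
  I0: { [A → . y n], [E → . ; ; ;], [E → . ; ;], [E → . A ; E], [E → . y A], [E' → . E] }  — shift
  I1: { [E → ; . ; ;], [E → ; . ;] }  — shift
  I2: { [E → A . ; E] }  — shift
  I3: { [E' → E .] }  — accept
  I4: { [A → . y n], [A → y . n], [E → y . A] }  — shift
  I5: { [E → y A .] }  — reduce
  I6: { [A → y n .] }  — reduce
  I7: { [A → y . n] }  — shift
  I8: { [A → . y n], [E → . ; ; ;], [E → . ; ;], [E → . A ; E], [E → . y A], [E → A ; . E] }  — shift
  I9: { [E → A ; E .] }  — reduce
  I10: { [E → ; ; . ;], [E → ; ; .] }  — shift, reduce
  I11: { [E → ; ; ; .] }  — reduce

I10 contains reduce item [E → ; ; .] and shift item [E → ; ; . ;] — shift-reduce conflict.

Answer: Yes — I10: [E → ; ; .] vs [E → ; ; . ;]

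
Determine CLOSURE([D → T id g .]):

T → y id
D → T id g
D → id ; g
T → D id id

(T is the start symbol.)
Start with: [D → T id g .]
The dot is at the end, so nothing is added.

CLOSURE = { [D → T id g .] }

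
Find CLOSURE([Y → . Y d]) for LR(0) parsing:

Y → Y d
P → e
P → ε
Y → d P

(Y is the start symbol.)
{ [Y → . Y d], [Y → . d P] }

To compute CLOSURE, for each item [A → α.Bβ] where B is a non-terminal, add [B → .γ] for all productions B → γ; repeat for the newly added items until nothing changes.

Start with: [Y → . Y d]
  [Y → . Y d] has the dot before Y: add [Y → . d P]
No further items can be added.

CLOSURE = { [Y → . Y d], [Y → . d P] }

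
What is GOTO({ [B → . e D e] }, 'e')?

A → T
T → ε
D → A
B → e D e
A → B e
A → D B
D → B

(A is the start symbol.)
{ [A → . B e], [A → . D B], [A → . T], [B → . e D e], [B → e . D e], [D → . A], [D → . B], [T → .] }

GOTO(I, 'e') = CLOSURE({ [A → αX.β] : [A → α.Xβ] ∈ I, X = 'e' })

Items with dot before 'e', with the dot advanced:
  [B → . e D e] → [B → e . D e]
Closure of the advanced items:
  [B → e . D e] has the dot before D: add [D → . A], [D → . B]
  [D → . A] has the dot before A: add [A → . T], [A → . B e], [A → . D B]
  [D → . B] has the dot before B: add [B → . e D e]
  [A → . T] has the dot before T: add [T → .]

GOTO = { [A → . B e], [A → . D B], [A → . T], [B → . e D e], [B → e . D e], [D → . A], [D → . B], [T → .] }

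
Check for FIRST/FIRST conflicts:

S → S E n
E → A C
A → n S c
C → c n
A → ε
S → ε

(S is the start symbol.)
No FIRST/FIRST conflicts.

FIRST sets of the non-terminals at (or reachable through a nullable prefix from) the front of some alternative:
  FIRST(S) = { 'c', 'n', ε }
  FIRST(E) = { 'c', 'n' }

Productions for S:
  S → S E n: FIRST = { 'c', 'n' }
  S → ε: FIRST = { ε }
Productions for A:
  A → n S c: FIRST = { 'n' }
  A → ε: FIRST = { ε }
E, C have only one production, so no FIRST/FIRST conflict is possible there.

All alternatives of each non-terminal have pairwise disjoint FIRST sets.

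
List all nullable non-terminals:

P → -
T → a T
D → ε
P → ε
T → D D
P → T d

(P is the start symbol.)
{ 'D', 'P', 'T' }

A non-terminal is nullable if it can derive ε (the empty string): either it has an ε-production, or it has a production whose right-hand side consists entirely of nullable non-terminals.

ε-productions: D → ε, P → ε
So D, P are immediately nullable.
T → D D: every symbol on the right is nullable, so T is nullable too.
Every non-terminal is now nullable.
Nullable = { 'D', 'P', 'T' }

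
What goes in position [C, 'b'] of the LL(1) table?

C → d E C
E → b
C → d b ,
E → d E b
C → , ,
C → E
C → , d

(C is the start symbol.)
To find M[C, 'b'], we find productions for C where 'b' is in the predict set (PREDICT(N → α) = (FIRST(α) \ {ε}) ∪ (FOLLOW(N) if α ⇒* ε)).

Relevant sets:
  FIRST(E) = { 'b', 'd' }

C → d E C: PREDICT = { 'd' }
C → d b ,: PREDICT = { 'd' }
C → , ,: PREDICT = { ',' }
C → E: PREDICT = { 'b', 'd' }
  'b' is in predict set, so this production goes in M[C, 'b']
C → , d: PREDICT = { ',' }

M[C, 'b'] = C → E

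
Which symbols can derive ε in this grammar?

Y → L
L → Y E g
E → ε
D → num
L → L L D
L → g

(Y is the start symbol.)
{ 'E' }

ε-productions: E → ε
So E is immediately nullable.
No further non-terminal can be added: every production for the remaining non-terminals contains a terminal or a non-nullable non-terminal.
Nullable = { 'E' }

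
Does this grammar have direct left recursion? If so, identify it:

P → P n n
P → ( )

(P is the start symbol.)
Yes, P is left-recursive

P → P n n: LEFT RECURSIVE (starts with P)
P → ( ): starts with '('

The grammar has direct left recursion on: P.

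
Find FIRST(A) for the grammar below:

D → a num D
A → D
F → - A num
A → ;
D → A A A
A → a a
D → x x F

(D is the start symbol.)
{ ';', 'a', 'x' }

To compute FIRST(A), examine every production with A on the left-hand side, reading each right-hand side left to right until a non-nullable symbol is reached.

FIRST sets of the other non-terminals involved (by the same procedure, iterated to a fixed point):
  FIRST(D) = { ';', 'a', 'x' }

From A → D:
  - D is a non-terminal: add FIRST(D) \ {ε} = { ';', 'a', 'x' }
    D is not nullable, so stop
From A → ;:
  - ';' is a terminal: add ';' and stop
From A → a a:
  - a is a terminal: add 'a' and stop

Collecting: FIRST(A) = { ';', 'a', 'x' }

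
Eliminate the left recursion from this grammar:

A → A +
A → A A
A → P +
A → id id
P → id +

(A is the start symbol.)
A is directly left-recursive. The standard transformation for
  A → A α₁ | ... | A α_m | β₁ | ... | β_n
is
  A  → β₁ A' | ... | β_n A'
  A' → α₁ A' | ... | α_m A' | ε

A → P + becomes A → P + A'
A → id id becomes A → id id A'
A → A + becomes A' → + A'
A → A A becomes A' → A A'
Add A' → ε

Productions for other non-terminals are unchanged:
  P → id +

Resulting grammar:
A → P + A'
A → id id A'
A' → + A'
A' → A A'
A' → ε
P → id +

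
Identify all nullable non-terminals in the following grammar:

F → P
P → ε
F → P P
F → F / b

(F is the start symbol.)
{ 'F', 'P' }

ε-productions: P → ε
So P is immediately nullable.
F → P: every symbol on the right is nullable, so F is nullable too.
Every non-terminal is now nullable.
Nullable = { 'F', 'P' }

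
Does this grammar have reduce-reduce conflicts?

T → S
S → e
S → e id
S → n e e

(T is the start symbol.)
No reduce-reduce conflicts

Augment with T' → T and build the canonical LR(0) collection (I0 = CLOSURE({[T' → . T]}), then GOTO on every symbol after a dot until no new states appear). It has 8 states:
  I0: { [S → . e id], [S → . e], [S → . n e e], [T → . S], [T' → . T] }  — shift
  I1: { [T → S .] }  — reduce
  I2: { [T' → T .] }  — accept
  I3: { [S → e . id], [S → e .] }  — shift, reduce
  I4: { [S → n . e e] }  — shift
  I5: { [S → n e . e] }  — shift
  I6: { [S → n e e .] }  — reduce
  I7: { [S → e id .] }  — reduce

No state contains more than one complete item.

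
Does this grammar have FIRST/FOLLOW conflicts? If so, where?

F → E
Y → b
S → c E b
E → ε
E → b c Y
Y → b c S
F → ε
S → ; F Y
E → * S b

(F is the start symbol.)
Yes. F → E with FOLLOW(F) on { 'b' }; E → b c Y with FOLLOW(E) on { 'b' }

A FIRST/FOLLOW conflict occurs when a non-terminal N has a nullable alternative N → β (β ⇒* ε) and another alternative N → α with FIRST(α) ∩ FOLLOW(N) ≠ ∅: on such a lookahead the parser cannot decide between expanding α and letting N vanish via β.

Nullable non-terminals: E, F.
FIRST sets used below: FIRST(E) = { '*', 'b', ε }

E: nullable alternative(s) E → ε; FOLLOW(E) = { $, 'b' }
  E → ε: FIRST \ {ε} = { } — this is the only nullable alternative, skip
  E → b c Y: FIRST \ {ε} = { 'b' } — overlaps FOLLOW(E) on { 'b' }: CONFLICT
  E → * S b: FIRST \ {ε} = { '*' } — disjoint from FOLLOW(E)

F: nullable alternative(s) F → E, F → ε; FOLLOW(F) = { $, 'b' }
  F → E: FIRST \ {ε} = { '*', 'b' } — overlaps FOLLOW(F) on { 'b' }: CONFLICT
  F → ε: FIRST \ {ε} = { } — disjoint from FOLLOW(F)

S, Y have no nullable alternative, so no FIRST/FOLLOW check is needed there.

So the grammar has 2 FIRST/FOLLOW conflicts (marked CONFLICT above).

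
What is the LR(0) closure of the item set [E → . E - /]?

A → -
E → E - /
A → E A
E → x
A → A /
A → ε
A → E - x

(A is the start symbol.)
Start with: [E → . E - /]
  [E → . E - /] has the dot before E: add [E → . x]
No further items can be added.

CLOSURE = { [E → . E - /], [E → . x] }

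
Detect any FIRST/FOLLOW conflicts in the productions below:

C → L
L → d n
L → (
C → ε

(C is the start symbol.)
A FIRST/FOLLOW conflict occurs when a non-terminal N has a nullable alternative N → β (β ⇒* ε) and another alternative N → α with FIRST(α) ∩ FOLLOW(N) ≠ ∅: on such a lookahead the parser cannot decide between expanding α and letting N vanish via β.

Nullable non-terminals: C.
FIRST sets used below: FIRST(L) = { '(', 'd' }

C: nullable alternative(s) C → ε; FOLLOW(C) = { $ }
  C → L: FIRST \ {ε} = { '(', 'd' } — disjoint from FOLLOW(C)
  C → ε: FIRST \ {ε} = { } — this is the only nullable alternative, skip

L has no nullable alternative, so no FIRST/FOLLOW check is needed there.

No FIRST/FOLLOW conflicts found.

Answer: No FIRST/FOLLOW conflicts.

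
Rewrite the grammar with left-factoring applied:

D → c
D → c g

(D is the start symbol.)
Left-factoring transforms A → αβ₁ | αβ₂ into A → αA' and A' → β₁ | β₂
(α is the longest common prefix among the alternatives). Repeat until
no nonterminal has two alternatives with a common prefix.

Round 1: D has alternatives sharing prefix 'c'. Introduce D': D → c D'
  Add: D' → ε
  Add: D' → g

No remaining common prefixes — done.

Resulting grammar:
D → c D'
D' → ε
D' → g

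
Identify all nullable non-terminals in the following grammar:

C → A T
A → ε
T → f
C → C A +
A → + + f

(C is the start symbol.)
{ 'A' }

A non-terminal is nullable if it can derive ε (the empty string): either it has an ε-production, or it has a production whose right-hand side consists entirely of nullable non-terminals.

ε-productions: A → ε
So A is immediately nullable.
No further non-terminal can be added: every production for the remaining non-terminals contains a terminal or a non-nullable non-terminal.
Nullable = { 'A' }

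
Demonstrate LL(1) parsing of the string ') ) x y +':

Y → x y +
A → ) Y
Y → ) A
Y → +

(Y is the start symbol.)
Stack is shown with the top on the left.

Stack    Input        Action
----------------------------
Y $      ) ) x y + $  output Y → ) A
) A $    ) ) x y + $  match ')'
A $      ) x y + $    output A → ) Y
) Y $    ) x y + $    match ')'
Y $      x y + $      output Y → x y +
x y + $  x y + $      match 'x'
y + $    y + $        match 'y'
+ $      + $          match '+'
$        $            accept

The string is accepted.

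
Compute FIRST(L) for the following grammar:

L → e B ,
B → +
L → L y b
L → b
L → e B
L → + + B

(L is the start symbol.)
To compute FIRST(L), examine every production with L on the left-hand side, reading each right-hand side left to right until a non-nullable symbol is reached.

From L → e B ,:
  - e is a terminal: add 'e' and stop
From L → L y b:
  - L is the symbol being defined: contributes nothing new
    L is not nullable, so stop
From L → b:
  - b is a terminal: add 'b' and stop
From L → e B:
  - e is a terminal: add 'e' and stop
From L → + + B:
  - '+' is a terminal: add '+' and stop

Collecting: FIRST(L) = { '+', 'b', 'e' }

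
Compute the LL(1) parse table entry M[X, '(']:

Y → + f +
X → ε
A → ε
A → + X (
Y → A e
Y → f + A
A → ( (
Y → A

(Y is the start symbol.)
X → ε

To find M[X, '('], we find productions for X where '(' is in the predict set (PREDICT(N → α) = (FIRST(α) \ {ε}) ∪ (FOLLOW(N) if α ⇒* ε)).

Relevant sets:
  FOLLOW(X) = { '(' }

X → ε: PREDICT = { '(' }
  '(' is in predict set, so this production goes in M[X, '(']

M[X, '('] = X → ε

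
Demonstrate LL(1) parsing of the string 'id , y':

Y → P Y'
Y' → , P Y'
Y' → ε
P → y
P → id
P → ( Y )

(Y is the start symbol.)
Stack is shown with the top on the left.

Stack     Input     Action
--------------------------
Y $       id , y $  output Y → P Y'
P Y' $    id , y $  output P → id
id Y' $   id , y $  match 'id'
Y' $      , y $     output Y' → , P Y'
, P Y' $  , y $     match ','
P Y' $    y $       output P → y
y Y' $    y $       match 'y'
Y' $      $         output Y' → ε
$         $         accept

The string is accepted.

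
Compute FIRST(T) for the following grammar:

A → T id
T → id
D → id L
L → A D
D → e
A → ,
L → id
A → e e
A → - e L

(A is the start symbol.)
From T → id:
  - id is a terminal: add 'id' and stop

Collecting: FIRST(T) = { 'id' }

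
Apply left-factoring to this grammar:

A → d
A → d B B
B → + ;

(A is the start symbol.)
A → d A'
A' → ε
A' → B B
B → + ;

Left-factoring transforms A → αβ₁ | αβ₂ into A → αA' and A' → β₁ | β₂
(α is the longest common prefix among the alternatives). Repeat until
no nonterminal has two alternatives with a common prefix.

Round 1: A has alternatives sharing prefix 'd'. Introduce A': A → d A'
  Add: A' → ε
  Add: A' → B B

No remaining common prefixes — done.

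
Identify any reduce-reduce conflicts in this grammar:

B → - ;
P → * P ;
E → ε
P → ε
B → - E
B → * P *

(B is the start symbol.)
No reduce-reduce conflicts

A reduce-reduce conflict occurs when an LR(0) state has two complete items [A → α .] and [B → β .] — both call for a reduction, and with no lookahead the parser cannot choose between them.

Augment with B' → B and build the canonical LR(0) collection (I0 = CLOSURE({[B' → . B]}), then GOTO on every symbol after a dot until no new states appear). It has 11 states:
  I0: { [B → . * P *], [B → . - ;], [B → . - E], [B' → . B] }  — shift
  I1: { [B → * . P *], [P → . * P ;], [P → .] }  — shift, reduce
  I2: { [B → - . ;], [B → - . E], [E → .] }  — shift, reduce
  I3: { [B' → B .] }  — accept
  I4: { [B → - ; .] }  — reduce
  I5: { [B → - E .] }  — reduce
  I6: { [P → * . P ;], [P → . * P ;], [P → .] }  — shift, reduce
  I7: { [B → * P . *] }  — shift
  I8: { [B → * P * .] }  — reduce
  I9: { [P → * P . ;] }  — shift
  I10: { [P → * P ; .] }  — reduce

No state contains more than one complete item.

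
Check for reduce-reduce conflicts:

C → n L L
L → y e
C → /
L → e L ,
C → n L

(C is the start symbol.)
No reduce-reduce conflicts

Augment with C' → C and build the canonical LR(0) collection (I0 = CLOSURE({[C' → . C]}), then GOTO on every symbol after a dot until no new states appear). It has 11 states:
  I0: { [C → . /], [C → . n L L], [C → . n L], [C' → . C] }  — shift
  I1: { [C → / .] }  — reduce
  I2: { [C' → C .] }  — accept
  I3: { [C → n . L L], [C → n . L], [L → . e L ,], [L → . y e] }  — shift
  I4: { [C → n L . L], [C → n L .], [L → . e L ,], [L → . y e] }  — shift, reduce
  I5: { [L → . e L ,], [L → . y e], [L → e . L ,] }  — shift
  I6: { [L → y . e] }  — shift
  I7: { [L → y e .] }  — reduce
  I8: { [L → e L . ,] }  — shift
  I9: { [L → e L , .] }  — reduce
  I10: { [C → n L L .] }  — reduce

No state contains more than one complete item.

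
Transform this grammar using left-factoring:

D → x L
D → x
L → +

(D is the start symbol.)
Left-factoring transforms A → αβ₁ | αβ₂ into A → αA' and A' → β₁ | β₂
(α is the longest common prefix among the alternatives). Repeat until
no nonterminal has two alternatives with a common prefix.

Round 1: D has alternatives sharing prefix 'x'. Introduce D': D → x D'
  Add: D' → L
  Add: D' → ε

No remaining common prefixes — done.

Resulting grammar:
D → x D'
D' → L
D' → ε
L → +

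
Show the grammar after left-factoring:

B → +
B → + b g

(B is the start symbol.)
B → + B'
B' → ε
B' → b g

Left-factoring transforms A → αβ₁ | αβ₂ into A → αA' and A' → β₁ | β₂
(α is the longest common prefix among the alternatives). Repeat until
no nonterminal has two alternatives with a common prefix.

Round 1: B has alternatives sharing prefix '+'. Introduce B': B → + B'
  Add: B' → ε
  Add: B' → b g

No remaining common prefixes — done.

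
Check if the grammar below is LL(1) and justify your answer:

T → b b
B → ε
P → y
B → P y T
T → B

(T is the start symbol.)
Relevant sets:
  FIRST(B) = { 'y', ε }
  FIRST(P) = { 'y' }
  FOLLOW(T) = { $ }
  FOLLOW(B) = { $ }

For T:
  PREDICT(T → b b) = { 'b' }
  PREDICT(T → B) = { $, 'y' }
For B:
  PREDICT(B → ε) = { $ }
  PREDICT(B → P y T) = { 'y' }
P has a single production, so nothing to check there.

All predict sets are disjoint. The grammar IS LL(1).

Answer: Yes, the grammar is LL(1).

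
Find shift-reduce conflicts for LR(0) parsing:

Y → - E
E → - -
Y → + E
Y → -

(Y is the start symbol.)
A shift-reduce conflict occurs when an LR(0) state has both:
  - a complete (reduce) item [A → α .] (dot at the end), and
  - a shift item [B → β . c γ] (dot before a terminal).

Augment with Y' → Y and build the canonical LR(0) collection (I0 = CLOSURE({[Y' → . Y]}), then GOTO on every symbol after a dot until no new states appear). It has 8 states:
  I0: { [Y → . + E], [Y → . - E], [Y → . -], [Y' → . Y] }  — shift
  I1: { [E → . - -], [Y → + . E] }  — shift
  I2: { [E → . - -], [Y → - . E], [Y → - .] }  — shift, reduce
  I3: { [Y' → Y .] }  — accept
  I4: { [E → - . -] }  — shift
  I5: { [Y → - E .] }  — reduce
  I6: { [E → - - .] }  — reduce
  I7: { [Y → + E .] }  — reduce

I2 contains reduce item [Y → - .] and shift item [E → . - -] — shift-reduce conflict.

Answer: Yes — I2: [Y → - .] vs [E → . - -]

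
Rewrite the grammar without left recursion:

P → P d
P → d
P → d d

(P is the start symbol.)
P → d P'
P → d d P'
P' → d P'
P' → ε

P is directly left-recursive. The standard transformation for
  A → A α₁ | ... | A α_m | β₁ | ... | β_n
is
  A  → β₁ A' | ... | β_n A'
  A' → α₁ A' | ... | α_m A' | ε

P → d becomes P → d P'
P → d d becomes P → d d P'
P → P d becomes P' → d P'
Add P' → ε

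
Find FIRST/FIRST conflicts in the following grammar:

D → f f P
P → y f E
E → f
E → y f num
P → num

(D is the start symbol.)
No FIRST/FIRST conflicts.

Productions for P:
  P → y f E: FIRST = { 'y' }
  P → num: FIRST = { 'num' }
Productions for E:
  E → f: FIRST = { 'f' }
  E → y f num: FIRST = { 'y' }
D has only one production, so no FIRST/FIRST conflict is possible there.

All alternatives of each non-terminal have pairwise disjoint FIRST sets.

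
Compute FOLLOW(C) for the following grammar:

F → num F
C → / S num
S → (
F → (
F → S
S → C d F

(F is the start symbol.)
In S → C d F: C is followed by d F, add FIRST(d F) \ {ε} = { 'd' }

Taking the union: FOLLOW(C) = { 'd' }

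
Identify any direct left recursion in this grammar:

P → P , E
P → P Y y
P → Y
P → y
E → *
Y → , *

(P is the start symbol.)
Yes, P is left-recursive

P → P , E: LEFT RECURSIVE (starts with P)
P → P Y y: LEFT RECURSIVE (starts with P)
P → Y: starts with Y
P → y: starts with y
E → *: starts with '*'
Y → , *: starts with ','

The grammar has direct left recursion on: P.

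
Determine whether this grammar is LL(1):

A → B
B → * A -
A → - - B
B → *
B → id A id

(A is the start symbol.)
Relevant sets:
  FIRST(B) = { '*', 'id' }

For A:
  PREDICT(A → B) = { '*', 'id' }
  PREDICT(A → '-' '-' B) = { '-' }
For B:
  PREDICT(B → '*' A '-') = { '*' }
  PREDICT(B → '*') = { '*' }
  PREDICT(B → id A id) = { 'id' }

Conflict found: Predict set conflict for B: { '*' }
The grammar is NOT LL(1).

Answer: No. Predict set conflict for B: { '*' }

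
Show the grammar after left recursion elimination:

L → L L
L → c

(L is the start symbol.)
L → c L'
L' → L L'
L' → ε

L is directly left-recursive. The standard transformation for
  A → A α₁ | ... | A α_m | β₁ | ... | β_n
is
  A  → β₁ A' | ... | β_n A'
  A' → α₁ A' | ... | α_m A' | ε

L → c becomes L → c L'
L → L L becomes L' → L L'
Add L' → ε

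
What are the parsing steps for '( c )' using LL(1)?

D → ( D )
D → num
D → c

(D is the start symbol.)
Stack is shown with the top on the left.

Stack    Input    Action
------------------------
D $      ( c ) $  output D → ( D )
( D ) $  ( c ) $  match '('
D ) $    c ) $    output D → c
c ) $    c ) $    match 'c'
) $      ) $      match ')'
$        $        accept

The string is accepted.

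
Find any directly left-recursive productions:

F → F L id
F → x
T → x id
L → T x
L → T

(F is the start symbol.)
Yes, F is left-recursive

Direct left recursion occurs when N → N α for some non-terminal N (the right-hand side begins with the left-hand side itself).

F → F L id: LEFT RECURSIVE (starts with F)
F → x: starts with x
T → x id: starts with x
L → T x: starts with T
L → T: starts with T

The grammar has direct left recursion on: F.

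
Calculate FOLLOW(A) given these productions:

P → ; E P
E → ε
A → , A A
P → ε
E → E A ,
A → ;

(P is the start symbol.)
To compute FOLLOW(A), find every occurrence of A on a right-hand side N → α A β: add FIRST(β) \ {ε}, and if β is empty or nullable also add FOLLOW(N). Iterate to a fixed point.

In A → , A A: A is followed by A, add FIRST(A) \ {ε} = { ',', ';' }
In A → , A A: A is at the end; this adds FOLLOW(A) to itself — nothing new
In E → E A ,: A is followed by ',', add FIRST(',') \ {ε} = { ',' }

Taking the union: FOLLOW(A) = { ',', ';' }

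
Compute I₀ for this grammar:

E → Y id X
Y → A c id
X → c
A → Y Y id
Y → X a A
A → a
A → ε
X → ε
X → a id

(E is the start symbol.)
{ [A → . Y Y id], [A → . a], [A → .], [E → . Y id X], [E' → . E], [X → . a id], [X → . c], [X → .], [Y → . A c id], [Y → . X a A] }

First, augment the grammar with E' → E
I₀ = CLOSURE({ [E' → . E] }):
  [E' → . E] has the dot before E: add [E → . Y id X]
  [E → . Y id X] has the dot before Y: add [Y → . A c id], [Y → . X a A]
  [Y → . A c id] has the dot before A: add [A → . Y Y id], [A → . a], [A → .]
  [Y → . X a A] has the dot before X: add [X → . c], [X → .], [X → . a id]
No further items can be added.

I₀ = { [A → . Y Y id], [A → . a], [A → .], [E → . Y id X], [E' → . E], [X → . a id], [X → . c], [X → .], [Y → . A c id], [Y → . X a A] }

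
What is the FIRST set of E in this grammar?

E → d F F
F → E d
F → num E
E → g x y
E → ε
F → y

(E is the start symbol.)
{ 'd', 'g', ε }

From E → d F F:
  - d is a terminal: add 'd' and stop
From E → g x y:
  - g is a terminal: add 'g' and stop
From E → ε:
  - ε-production, so ε ∈ FIRST(E)

Collecting: FIRST(E) = { 'd', 'g', ε }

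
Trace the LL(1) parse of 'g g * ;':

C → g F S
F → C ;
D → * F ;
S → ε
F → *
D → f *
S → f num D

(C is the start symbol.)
LL(1) parsing maintains a stack (initially the start symbol over $) and the input. At each step: if the stack top is a terminal, match it against the current input token; if it is a non-terminal N, replace it with the RHS of M[N, lookahead] (the unique production whose predict set contains the lookahead).

Stack is shown with the top on the left.

Stack        Input      Action
------------------------------
C $          g g * ; $  output C → g F S
g F S $      g g * ; $  match 'g'
F S $        g * ; $    output F → C ;
C ; S $      g * ; $    output C → g F S
g F S ; S $  g * ; $    match 'g'
F S ; S $    * ; $      output F → *
* S ; S $    * ; $      match '*'
S ; S $      ; $        output S → ε
; S $        ; $        match ';'
S $          $          output S → ε
$            $          accept

The string is accepted.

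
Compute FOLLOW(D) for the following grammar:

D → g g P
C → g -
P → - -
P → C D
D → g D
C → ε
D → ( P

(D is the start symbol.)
{ $ }

To compute FOLLOW(D), find every occurrence of D on a right-hand side N → α D β: add FIRST(β) \ {ε}, and if β is empty or nullable also add FOLLOW(N). Iterate to a fixed point.

D is the start symbol, so $ ∈ FOLLOW(D).
In P → C D: D is at the end, add FOLLOW(P)
In D → g D: D is at the end; this adds FOLLOW(D) to itself — nothing new

The FOLLOW sets referred to above (computed the same way, to a fixed point):
  FOLLOW(P) = { $ }

Taking the union: FOLLOW(D) = { $ }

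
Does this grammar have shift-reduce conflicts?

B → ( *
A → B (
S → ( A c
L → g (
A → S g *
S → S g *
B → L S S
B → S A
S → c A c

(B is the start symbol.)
Augment with B' → B and build the canonical LR(0) collection (I0 = CLOSURE({[B' → . B]}), then GOTO on every symbol after a dot until no new states appear). It has 25 states:
  I0: { [B → . ( *], [B → . L S S], [B → . S A], [B' → . B], [L → . g (], [S → . ( A c], [S → . S g *], [S → . c A c] }  — shift
  I1: { [A → . B (], [A → . S g *], [B → ( . *], [B → . ( *], [B → . L S S], [B → . S A], [L → . g (], [S → ( . A c], [S → . ( A c], [S → . S g *], [S → . c A c] }  — shift
  I2: { [B' → B .] }  — accept
  I3: { [B → L . S S], [S → . ( A c], [S → . S g *], [S → . c A c] }  — shift
  I4: { [A → . B (], [A → . S g *], [B → . ( *], [B → . L S S], [B → . S A], [B → S . A], [L → . g (], [S → . ( A c], [S → . S g *], [S → . c A c], [S → S . g *] }  — shift
  I5: { [A → . B (], [A → . S g *], [B → . ( *], [B → . L S S], [B → . S A], [L → . g (], [S → . ( A c], [S → . S g *], [S → . c A c], [S → c . A c] }  — shift
  I6: { [L → g . (] }  — shift
  I7: { [L → g ( .] }  — reduce
  I8: { [S → c A . c] }  — shift
  I9: { [A → B . (] }  — shift
  I10: { [A → . B (], [A → . S g *], [A → S . g *], [B → . ( *], [B → . L S S], [B → . S A], [B → S . A], [L → . g (], [S → . ( A c], [S → . S g *], [S → . c A c], [S → S . g *] }  — shift
  I11: { [B → S A .] }  — reduce
  I12: { [A → S g . *], [L → g . (], [S → S g . *] }  — shift
  I13: { [A → S g * .], [S → S g * .] }  — 2 reduces
  I14: { [A → B ( .] }  — reduce
  I15: { [S → c A c .] }  — reduce
  I16: { [L → g . (], [S → S g . *] }  — shift
  I17: { [S → S g * .] }  — reduce
  I18: { [A → . B (], [A → . S g *], [B → . ( *], [B → . L S S], [B → . S A], [L → . g (], [S → ( . A c], [S → . ( A c], [S → . S g *], [S → . c A c] }  — shift
  I19: { [B → L S . S], [S → . ( A c], [S → . S g *], [S → . c A c], [S → S . g *] }  — shift
  I20: { [B → L S S .], [S → S . g *] }  — shift, reduce
  I21: { [S → S g . *] }  — shift
  I22: { [S → ( A . c] }  — shift
  I23: { [S → ( A c .] }  — reduce
  I24: { [B → ( * .] }  — reduce

I20 contains reduce item [B → L S S .] and shift item [S → S . g *] — shift-reduce conflict.

Answer: Yes — I20: [B → L S S .] vs [S → S . g *]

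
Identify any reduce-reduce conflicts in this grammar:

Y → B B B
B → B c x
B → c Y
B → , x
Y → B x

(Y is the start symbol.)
A reduce-reduce conflict occurs when an LR(0) state has two complete items [A → α .] and [B → β .] — both call for a reduction, and with no lookahead the parser cannot choose between them.

Augment with Y' → Y and build the canonical LR(0) collection (I0 = CLOSURE({[Y' → . Y]}), then GOTO on every symbol after a dot until no new states appear). It has 13 states:
  I0: { [B → . , x], [B → . B c x], [B → . c Y], [Y → . B B B], [Y → . B x], [Y' → . Y] }  — shift
  I1: { [B → , . x] }  — shift
  I2: { [B → . , x], [B → . B c x], [B → . c Y], [B → B . c x], [Y → B . B B], [Y → B . x] }  — shift
  I3: { [Y' → Y .] }  — accept
  I4: { [B → . , x], [B → . B c x], [B → . c Y], [B → c . Y], [Y → . B B B], [Y → . B x] }  — shift
  I5: { [B → c Y .] }  — reduce
  I6: { [B → . , x], [B → . B c x], [B → . c Y], [B → B . c x], [Y → B B . B] }  — shift
  I7: { [B → . , x], [B → . B c x], [B → . c Y], [B → B c . x], [B → c . Y], [Y → . B B B], [Y → . B x] }  — shift
  I8: { [Y → B x .] }  — reduce
  I9: { [B → B c x .] }  — reduce
  I10: { [B → B . c x], [Y → B B B .] }  — shift, reduce
  I11: { [B → B c . x] }  — shift
  I12: { [B → , x .] }  — reduce

No state contains more than one complete item.

Answer: No reduce-reduce conflicts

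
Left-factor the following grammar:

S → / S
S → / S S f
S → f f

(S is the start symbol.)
S → / S S'
S' → ε
S' → S f
S → f f

Left-factoring transforms A → αβ₁ | αβ₂ into A → αA' and A' → β₁ | β₂
(α is the longest common prefix among the alternatives). Repeat until
no nonterminal has two alternatives with a common prefix.

Round 1: S has alternatives sharing prefix '/ S'. Introduce S': S → / S S'
  Add: S' → ε
  Add: S' → S f

No remaining common prefixes — done.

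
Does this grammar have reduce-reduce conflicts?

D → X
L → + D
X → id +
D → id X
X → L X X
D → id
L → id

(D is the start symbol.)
Augment with D' → D and build the canonical LR(0) collection (I0 = CLOSURE({[D' → . D]}), then GOTO on every symbol after a dot until no new states appear). It has 13 states:
  I0: { [D → . X], [D → . id X], [D → . id], [D' → . D], [L → . + D], [L → . id], [X → . L X X], [X → . id +] }  — shift
  I1: { [D → . X], [D → . id X], [D → . id], [L → + . D], [L → . + D], [L → . id], [X → . L X X], [X → . id +] }  — shift
  I2: { [D' → D .] }  — accept
  I3: { [L → . + D], [L → . id], [X → . L X X], [X → . id +], [X → L . X X] }  — shift
  I4: { [D → X .] }  — reduce
  I5: { [D → id . X], [D → id .], [L → . + D], [L → . id], [L → id .], [X → . L X X], [X → . id +], [X → id . +] }  — shift, 2 reduces
  I6: { [D → . X], [D → . id X], [D → . id], [L → + . D], [L → . + D], [L → . id], [X → . L X X], [X → . id +], [X → id + .] }  — shift, reduce
  I7: { [D → id X .] }  — reduce
  I8: { [L → id .], [X → id . +] }  — shift, reduce
  I9: { [X → id + .] }  — reduce
  I10: { [L → + D .] }  — reduce
  I11: { [L → . + D], [L → . id], [X → . L X X], [X → . id +], [X → L X . X] }  — shift
  I12: { [X → L X X .] }  — reduce

I5 contains complete items [D → id .], [L → id .] — reduce-reduce conflict.

Answer: Yes — I5: [D → id .] vs [L → id .]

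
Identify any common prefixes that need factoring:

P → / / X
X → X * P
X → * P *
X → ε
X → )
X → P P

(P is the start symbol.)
No, left-factoring is not needed

Left-factoring is needed when two productions for the same non-terminal
share a common prefix on the right-hand side.

Productions for X:
  X → X * P
  X → * P *
  X → ε
  X → )
  X → P P

No common prefixes found.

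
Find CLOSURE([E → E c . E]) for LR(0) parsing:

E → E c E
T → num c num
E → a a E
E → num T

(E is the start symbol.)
Start with: [E → E c . E]
  [E → E c . E] has the dot before E: add [E → . E c E], [E → . a a E], [E → . num T]
No further items can be added.

CLOSURE = { [E → . E c E], [E → . a a E], [E → . num T], [E → E c . E] }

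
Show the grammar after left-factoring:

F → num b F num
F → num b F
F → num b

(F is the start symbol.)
F → num b F'
F' → F F''
F'' → num
F'' → ε
F' → ε

Left-factoring transforms A → αβ₁ | αβ₂ into A → αA' and A' → β₁ | β₂
(α is the longest common prefix among the alternatives). Repeat until
no nonterminal has two alternatives with a common prefix.

Round 1: F has alternatives sharing prefix 'num b'. Introduce F': F → num b F'
  Add: F' → F num
  Add: F' → F
  Add: F' → ε

Round 2: F' has alternatives sharing prefix 'F'. Introduce F'': F' → F F''
  Add: F'' → num
  Add: F'' → ε

No remaining common prefixes — done.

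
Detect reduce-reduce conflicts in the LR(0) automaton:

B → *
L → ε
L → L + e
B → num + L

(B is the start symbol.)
No reduce-reduce conflicts

A reduce-reduce conflict occurs when an LR(0) state has two complete items [A → α .] and [B → β .] — both call for a reduction, and with no lookahead the parser cannot choose between them.

Augment with B' → B and build the canonical LR(0) collection (I0 = CLOSURE({[B' → . B]}), then GOTO on every symbol after a dot until no new states appear). It has 8 states:
  I0: { [B → . *], [B → . num + L], [B' → . B] }  — shift
  I1: { [B → * .] }  — reduce
  I2: { [B' → B .] }  — accept
  I3: { [B → num . + L] }  — shift
  I4: { [B → num + . L], [L → . L + e], [L → .] }  — reduce
  I5: { [B → num + L .], [L → L . + e] }  — shift, reduce
  I6: { [L → L + . e] }  — shift
  I7: { [L → L + e .] }  — reduce

No state contains more than one complete item.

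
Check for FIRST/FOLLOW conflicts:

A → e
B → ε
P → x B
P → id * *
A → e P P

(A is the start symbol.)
No FIRST/FOLLOW conflicts.

Nullable non-terminals: B.
B has a nullable alternative but only one production, so nothing to check.

A, P have no nullable alternative, so no FIRST/FOLLOW check is needed there.

No FIRST/FOLLOW conflicts found.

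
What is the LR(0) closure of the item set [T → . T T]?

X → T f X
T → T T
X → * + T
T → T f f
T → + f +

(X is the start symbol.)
{ [T → . + f +], [T → . T T], [T → . T f f] }

Start with: [T → . T T]
  [T → . T T] has the dot before T: add [T → . T f f], [T → . + f +]
No further items can be added.

CLOSURE = { [T → . + f +], [T → . T T], [T → . T f f] }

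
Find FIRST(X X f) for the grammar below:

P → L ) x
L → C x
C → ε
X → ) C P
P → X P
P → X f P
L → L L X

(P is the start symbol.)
FIRST sets of the non-terminals involved (from the grammar, by fixed-point iteration):
  FIRST(X) = { ')' }

To compute FIRST(X X f), process the symbols left to right:
Symbol X is a non-terminal. Add FIRST(X) \ {ε} = { ')' }
X is not nullable (ε ∉ FIRST(X)), so stop here.
FIRST(X X f) = { ')' }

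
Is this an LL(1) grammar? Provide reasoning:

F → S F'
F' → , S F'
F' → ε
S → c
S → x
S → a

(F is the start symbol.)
Yes, the grammar is LL(1).

Relevant sets:
  FOLLOW(F') = { $ }

For F':
  PREDICT(F' → ',' S F') = { ',' }
  PREDICT(F' → ε) = { $ }
For S:
  PREDICT(S → c) = { 'c' }
  PREDICT(S → x) = { 'x' }
  PREDICT(S → a) = { 'a' }
F has a single production, so nothing to check there.

All predict sets are disjoint. The grammar IS LL(1).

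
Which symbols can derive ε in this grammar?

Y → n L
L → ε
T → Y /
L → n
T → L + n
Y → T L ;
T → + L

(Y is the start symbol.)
{ 'L' }

A non-terminal is nullable if it can derive ε (the empty string): either it has an ε-production, or it has a production whose right-hand side consists entirely of nullable non-terminals.

ε-productions: L → ε
So L is immediately nullable.
No further non-terminal can be added: every production for the remaining non-terminals contains a terminal or a non-nullable non-terminal.
Nullable = { 'L' }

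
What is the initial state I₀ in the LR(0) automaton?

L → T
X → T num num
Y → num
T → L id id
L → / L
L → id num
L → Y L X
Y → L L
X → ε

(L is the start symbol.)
{ [L → . / L], [L → . T], [L → . Y L X], [L → . id num], [L' → . L], [T → . L id id], [Y → . L L], [Y → . num] }

First, augment the grammar with L' → L
I₀ = CLOSURE({ [L' → . L] }):
  [L' → . L] has the dot before L: add [L → . T], [L → . / L], [L → . id num], [L → . Y L X]
  [L → . T] has the dot before T: add [T → . L id id]
  [L → . Y L X] has the dot before Y: add [Y → . num], [Y → . L L]
No further items can be added.

I₀ = { [L → . / L], [L → . T], [L → . Y L X], [L → . id num], [L' → . L], [T → . L id id], [Y → . L L], [Y → . num] }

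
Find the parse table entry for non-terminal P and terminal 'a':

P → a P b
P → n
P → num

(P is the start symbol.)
P → a P b

To find M[P, 'a'], we find productions for P where 'a' is in the predict set (PREDICT(N → α) = (FIRST(α) \ {ε}) ∪ (FOLLOW(N) if α ⇒* ε)).

P → a P b: PREDICT = { 'a' }
  'a' is in predict set, so this production goes in M[P, 'a']
P → n: PREDICT = { 'n' }
P → num: PREDICT = { 'num' }

M[P, 'a'] = P → a P b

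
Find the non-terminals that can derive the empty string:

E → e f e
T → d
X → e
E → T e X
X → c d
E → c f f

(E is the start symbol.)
None

There are no ε-productions, so no non-terminal can derive ε.
No non-terminals are nullable.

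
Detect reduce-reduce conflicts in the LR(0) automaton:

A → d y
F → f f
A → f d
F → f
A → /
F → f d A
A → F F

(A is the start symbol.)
A reduce-reduce conflict occurs when an LR(0) state has two complete items [A → α .] and [B → β .] — both call for a reduction, and with no lookahead the parser cannot choose between them.

Augment with A' → A and build the canonical LR(0) collection (I0 = CLOSURE({[A' → . A]}), then GOTO on every symbol after a dot until no new states appear). It has 13 states:
  I0: { [A → . /], [A → . F F], [A → . d y], [A → . f d], [A' → . A], [F → . f d A], [F → . f f], [F → . f] }  — shift
  I1: { [A → / .] }  — reduce
  I2: { [A' → A .] }  — accept
  I3: { [A → F . F], [F → . f d A], [F → . f f], [F → . f] }  — shift
  I4: { [A → d . y] }  — shift
  I5: { [A → f . d], [F → f . d A], [F → f . f], [F → f .] }  — shift, reduce
  I6: { [A → . /], [A → . F F], [A → . d y], [A → . f d], [A → f d .], [F → . f d A], [F → . f f], [F → . f], [F → f d . A] }  — shift, reduce
  I7: { [F → f f .] }  — reduce
  I8: { [F → f d A .] }  — reduce
  I9: { [A → d y .] }  — reduce
  I10: { [A → F F .] }  — reduce
  I11: { [F → f . d A], [F → f . f], [F → f .] }  — shift, reduce
  I12: { [A → . /], [A → . F F], [A → . d y], [A → . f d], [F → . f d A], [F → . f f], [F → . f], [F → f d . A] }  — shift

No state contains more than one complete item.

Answer: No reduce-reduce conflicts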